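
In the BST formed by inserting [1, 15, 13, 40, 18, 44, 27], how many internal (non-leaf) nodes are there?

Tree built from: [1, 15, 13, 40, 18, 44, 27]
Tree (level-order array): [1, None, 15, 13, 40, None, None, 18, 44, None, 27]
Rule: An internal node has at least one child.
Per-node child counts:
  node 1: 1 child(ren)
  node 15: 2 child(ren)
  node 13: 0 child(ren)
  node 40: 2 child(ren)
  node 18: 1 child(ren)
  node 27: 0 child(ren)
  node 44: 0 child(ren)
Matching nodes: [1, 15, 40, 18]
Count of internal (non-leaf) nodes: 4


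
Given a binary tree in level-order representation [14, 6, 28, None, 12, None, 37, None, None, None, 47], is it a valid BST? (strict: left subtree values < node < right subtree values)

Level-order array: [14, 6, 28, None, 12, None, 37, None, None, None, 47]
Validate using subtree bounds (lo, hi): at each node, require lo < value < hi,
then recurse left with hi=value and right with lo=value.
Preorder trace (stopping at first violation):
  at node 14 with bounds (-inf, +inf): OK
  at node 6 with bounds (-inf, 14): OK
  at node 12 with bounds (6, 14): OK
  at node 28 with bounds (14, +inf): OK
  at node 37 with bounds (28, +inf): OK
  at node 47 with bounds (37, +inf): OK
No violation found at any node.
Result: Valid BST


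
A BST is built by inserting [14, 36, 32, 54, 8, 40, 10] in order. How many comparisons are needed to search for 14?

Search path for 14: 14
Found: True
Comparisons: 1


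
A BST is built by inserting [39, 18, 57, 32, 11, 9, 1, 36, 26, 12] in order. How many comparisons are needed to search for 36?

Search path for 36: 39 -> 18 -> 32 -> 36
Found: True
Comparisons: 4


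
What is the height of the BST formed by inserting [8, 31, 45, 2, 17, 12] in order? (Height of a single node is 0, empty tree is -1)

Insertion order: [8, 31, 45, 2, 17, 12]
Tree (level-order array): [8, 2, 31, None, None, 17, 45, 12]
Compute height bottom-up (empty subtree = -1):
  height(2) = 1 + max(-1, -1) = 0
  height(12) = 1 + max(-1, -1) = 0
  height(17) = 1 + max(0, -1) = 1
  height(45) = 1 + max(-1, -1) = 0
  height(31) = 1 + max(1, 0) = 2
  height(8) = 1 + max(0, 2) = 3
Height = 3


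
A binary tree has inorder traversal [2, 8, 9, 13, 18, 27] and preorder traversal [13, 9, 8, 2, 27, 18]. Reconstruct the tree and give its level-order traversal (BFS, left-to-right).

Inorder:  [2, 8, 9, 13, 18, 27]
Preorder: [13, 9, 8, 2, 27, 18]
Algorithm: preorder visits root first, so consume preorder in order;
for each root, split the current inorder slice at that value into
left-subtree inorder and right-subtree inorder, then recurse.
Recursive splits:
  root=13; inorder splits into left=[2, 8, 9], right=[18, 27]
  root=9; inorder splits into left=[2, 8], right=[]
  root=8; inorder splits into left=[2], right=[]
  root=2; inorder splits into left=[], right=[]
  root=27; inorder splits into left=[18], right=[]
  root=18; inorder splits into left=[], right=[]
Reconstructed level-order: [13, 9, 27, 8, 18, 2]


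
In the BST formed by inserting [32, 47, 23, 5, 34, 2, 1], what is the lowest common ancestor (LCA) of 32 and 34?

Tree insertion order: [32, 47, 23, 5, 34, 2, 1]
Tree (level-order array): [32, 23, 47, 5, None, 34, None, 2, None, None, None, 1]
In a BST, the LCA of p=32, q=34 is the first node v on the
root-to-leaf path with p <= v <= q (go left if both < v, right if both > v).
Walk from root:
  at 32: 32 <= 32 <= 34, this is the LCA
LCA = 32


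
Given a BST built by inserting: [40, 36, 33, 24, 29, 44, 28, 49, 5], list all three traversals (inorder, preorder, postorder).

Tree insertion order: [40, 36, 33, 24, 29, 44, 28, 49, 5]
Tree (level-order array): [40, 36, 44, 33, None, None, 49, 24, None, None, None, 5, 29, None, None, 28]
Inorder (L, root, R): [5, 24, 28, 29, 33, 36, 40, 44, 49]
Preorder (root, L, R): [40, 36, 33, 24, 5, 29, 28, 44, 49]
Postorder (L, R, root): [5, 28, 29, 24, 33, 36, 49, 44, 40]


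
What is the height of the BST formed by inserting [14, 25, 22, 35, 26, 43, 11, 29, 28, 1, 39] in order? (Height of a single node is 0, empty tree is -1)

Insertion order: [14, 25, 22, 35, 26, 43, 11, 29, 28, 1, 39]
Tree (level-order array): [14, 11, 25, 1, None, 22, 35, None, None, None, None, 26, 43, None, 29, 39, None, 28]
Compute height bottom-up (empty subtree = -1):
  height(1) = 1 + max(-1, -1) = 0
  height(11) = 1 + max(0, -1) = 1
  height(22) = 1 + max(-1, -1) = 0
  height(28) = 1 + max(-1, -1) = 0
  height(29) = 1 + max(0, -1) = 1
  height(26) = 1 + max(-1, 1) = 2
  height(39) = 1 + max(-1, -1) = 0
  height(43) = 1 + max(0, -1) = 1
  height(35) = 1 + max(2, 1) = 3
  height(25) = 1 + max(0, 3) = 4
  height(14) = 1 + max(1, 4) = 5
Height = 5


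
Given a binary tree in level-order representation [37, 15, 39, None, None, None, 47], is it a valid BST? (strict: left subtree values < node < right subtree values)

Level-order array: [37, 15, 39, None, None, None, 47]
Validate using subtree bounds (lo, hi): at each node, require lo < value < hi,
then recurse left with hi=value and right with lo=value.
Preorder trace (stopping at first violation):
  at node 37 with bounds (-inf, +inf): OK
  at node 15 with bounds (-inf, 37): OK
  at node 39 with bounds (37, +inf): OK
  at node 47 with bounds (39, +inf): OK
No violation found at any node.
Result: Valid BST


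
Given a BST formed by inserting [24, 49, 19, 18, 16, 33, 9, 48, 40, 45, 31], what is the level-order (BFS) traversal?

Tree insertion order: [24, 49, 19, 18, 16, 33, 9, 48, 40, 45, 31]
Tree (level-order array): [24, 19, 49, 18, None, 33, None, 16, None, 31, 48, 9, None, None, None, 40, None, None, None, None, 45]
BFS from the root, enqueuing left then right child of each popped node:
  queue [24] -> pop 24, enqueue [19, 49], visited so far: [24]
  queue [19, 49] -> pop 19, enqueue [18], visited so far: [24, 19]
  queue [49, 18] -> pop 49, enqueue [33], visited so far: [24, 19, 49]
  queue [18, 33] -> pop 18, enqueue [16], visited so far: [24, 19, 49, 18]
  queue [33, 16] -> pop 33, enqueue [31, 48], visited so far: [24, 19, 49, 18, 33]
  queue [16, 31, 48] -> pop 16, enqueue [9], visited so far: [24, 19, 49, 18, 33, 16]
  queue [31, 48, 9] -> pop 31, enqueue [none], visited so far: [24, 19, 49, 18, 33, 16, 31]
  queue [48, 9] -> pop 48, enqueue [40], visited so far: [24, 19, 49, 18, 33, 16, 31, 48]
  queue [9, 40] -> pop 9, enqueue [none], visited so far: [24, 19, 49, 18, 33, 16, 31, 48, 9]
  queue [40] -> pop 40, enqueue [45], visited so far: [24, 19, 49, 18, 33, 16, 31, 48, 9, 40]
  queue [45] -> pop 45, enqueue [none], visited so far: [24, 19, 49, 18, 33, 16, 31, 48, 9, 40, 45]
Result: [24, 19, 49, 18, 33, 16, 31, 48, 9, 40, 45]


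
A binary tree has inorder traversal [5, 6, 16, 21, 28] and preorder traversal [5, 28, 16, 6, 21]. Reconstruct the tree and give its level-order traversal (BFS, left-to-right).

Inorder:  [5, 6, 16, 21, 28]
Preorder: [5, 28, 16, 6, 21]
Algorithm: preorder visits root first, so consume preorder in order;
for each root, split the current inorder slice at that value into
left-subtree inorder and right-subtree inorder, then recurse.
Recursive splits:
  root=5; inorder splits into left=[], right=[6, 16, 21, 28]
  root=28; inorder splits into left=[6, 16, 21], right=[]
  root=16; inorder splits into left=[6], right=[21]
  root=6; inorder splits into left=[], right=[]
  root=21; inorder splits into left=[], right=[]
Reconstructed level-order: [5, 28, 16, 6, 21]


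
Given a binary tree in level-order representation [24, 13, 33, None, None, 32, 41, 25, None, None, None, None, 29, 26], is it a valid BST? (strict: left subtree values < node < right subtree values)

Level-order array: [24, 13, 33, None, None, 32, 41, 25, None, None, None, None, 29, 26]
Validate using subtree bounds (lo, hi): at each node, require lo < value < hi,
then recurse left with hi=value and right with lo=value.
Preorder trace (stopping at first violation):
  at node 24 with bounds (-inf, +inf): OK
  at node 13 with bounds (-inf, 24): OK
  at node 33 with bounds (24, +inf): OK
  at node 32 with bounds (24, 33): OK
  at node 25 with bounds (24, 32): OK
  at node 29 with bounds (25, 32): OK
  at node 26 with bounds (25, 29): OK
  at node 41 with bounds (33, +inf): OK
No violation found at any node.
Result: Valid BST


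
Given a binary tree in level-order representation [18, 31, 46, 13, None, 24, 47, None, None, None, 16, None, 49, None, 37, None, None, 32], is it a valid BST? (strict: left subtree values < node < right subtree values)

Level-order array: [18, 31, 46, 13, None, 24, 47, None, None, None, 16, None, 49, None, 37, None, None, 32]
Validate using subtree bounds (lo, hi): at each node, require lo < value < hi,
then recurse left with hi=value and right with lo=value.
Preorder trace (stopping at first violation):
  at node 18 with bounds (-inf, +inf): OK
  at node 31 with bounds (-inf, 18): VIOLATION
Node 31 violates its bound: not (-inf < 31 < 18).
Result: Not a valid BST


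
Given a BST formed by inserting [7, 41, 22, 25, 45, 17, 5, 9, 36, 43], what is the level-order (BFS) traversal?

Tree insertion order: [7, 41, 22, 25, 45, 17, 5, 9, 36, 43]
Tree (level-order array): [7, 5, 41, None, None, 22, 45, 17, 25, 43, None, 9, None, None, 36]
BFS from the root, enqueuing left then right child of each popped node:
  queue [7] -> pop 7, enqueue [5, 41], visited so far: [7]
  queue [5, 41] -> pop 5, enqueue [none], visited so far: [7, 5]
  queue [41] -> pop 41, enqueue [22, 45], visited so far: [7, 5, 41]
  queue [22, 45] -> pop 22, enqueue [17, 25], visited so far: [7, 5, 41, 22]
  queue [45, 17, 25] -> pop 45, enqueue [43], visited so far: [7, 5, 41, 22, 45]
  queue [17, 25, 43] -> pop 17, enqueue [9], visited so far: [7, 5, 41, 22, 45, 17]
  queue [25, 43, 9] -> pop 25, enqueue [36], visited so far: [7, 5, 41, 22, 45, 17, 25]
  queue [43, 9, 36] -> pop 43, enqueue [none], visited so far: [7, 5, 41, 22, 45, 17, 25, 43]
  queue [9, 36] -> pop 9, enqueue [none], visited so far: [7, 5, 41, 22, 45, 17, 25, 43, 9]
  queue [36] -> pop 36, enqueue [none], visited so far: [7, 5, 41, 22, 45, 17, 25, 43, 9, 36]
Result: [7, 5, 41, 22, 45, 17, 25, 43, 9, 36]


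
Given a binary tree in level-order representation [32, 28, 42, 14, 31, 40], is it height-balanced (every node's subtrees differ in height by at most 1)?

Tree (level-order array): [32, 28, 42, 14, 31, 40]
Definition: a tree is height-balanced if, at every node, |h(left) - h(right)| <= 1 (empty subtree has height -1).
Bottom-up per-node check:
  node 14: h_left=-1, h_right=-1, diff=0 [OK], height=0
  node 31: h_left=-1, h_right=-1, diff=0 [OK], height=0
  node 28: h_left=0, h_right=0, diff=0 [OK], height=1
  node 40: h_left=-1, h_right=-1, diff=0 [OK], height=0
  node 42: h_left=0, h_right=-1, diff=1 [OK], height=1
  node 32: h_left=1, h_right=1, diff=0 [OK], height=2
All nodes satisfy the balance condition.
Result: Balanced


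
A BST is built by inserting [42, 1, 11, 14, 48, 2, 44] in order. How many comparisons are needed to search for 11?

Search path for 11: 42 -> 1 -> 11
Found: True
Comparisons: 3


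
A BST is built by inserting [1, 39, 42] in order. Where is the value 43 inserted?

Starting tree (level order): [1, None, 39, None, 42]
Insertion path: 1 -> 39 -> 42
Result: insert 43 as right child of 42
Final tree (level order): [1, None, 39, None, 42, None, 43]


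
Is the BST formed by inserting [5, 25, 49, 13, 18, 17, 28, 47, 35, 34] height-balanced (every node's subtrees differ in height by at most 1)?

Tree (level-order array): [5, None, 25, 13, 49, None, 18, 28, None, 17, None, None, 47, None, None, 35, None, 34]
Definition: a tree is height-balanced if, at every node, |h(left) - h(right)| <= 1 (empty subtree has height -1).
Bottom-up per-node check:
  node 17: h_left=-1, h_right=-1, diff=0 [OK], height=0
  node 18: h_left=0, h_right=-1, diff=1 [OK], height=1
  node 13: h_left=-1, h_right=1, diff=2 [FAIL (|-1-1|=2 > 1)], height=2
  node 34: h_left=-1, h_right=-1, diff=0 [OK], height=0
  node 35: h_left=0, h_right=-1, diff=1 [OK], height=1
  node 47: h_left=1, h_right=-1, diff=2 [FAIL (|1--1|=2 > 1)], height=2
  node 28: h_left=-1, h_right=2, diff=3 [FAIL (|-1-2|=3 > 1)], height=3
  node 49: h_left=3, h_right=-1, diff=4 [FAIL (|3--1|=4 > 1)], height=4
  node 25: h_left=2, h_right=4, diff=2 [FAIL (|2-4|=2 > 1)], height=5
  node 5: h_left=-1, h_right=5, diff=6 [FAIL (|-1-5|=6 > 1)], height=6
Node 13 violates the condition: |-1 - 1| = 2 > 1.
Result: Not balanced


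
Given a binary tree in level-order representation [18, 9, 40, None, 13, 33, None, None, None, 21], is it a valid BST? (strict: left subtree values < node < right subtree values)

Level-order array: [18, 9, 40, None, 13, 33, None, None, None, 21]
Validate using subtree bounds (lo, hi): at each node, require lo < value < hi,
then recurse left with hi=value and right with lo=value.
Preorder trace (stopping at first violation):
  at node 18 with bounds (-inf, +inf): OK
  at node 9 with bounds (-inf, 18): OK
  at node 13 with bounds (9, 18): OK
  at node 40 with bounds (18, +inf): OK
  at node 33 with bounds (18, 40): OK
  at node 21 with bounds (18, 33): OK
No violation found at any node.
Result: Valid BST


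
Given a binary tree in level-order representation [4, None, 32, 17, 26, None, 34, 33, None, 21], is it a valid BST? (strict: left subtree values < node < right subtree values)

Level-order array: [4, None, 32, 17, 26, None, 34, 33, None, 21]
Validate using subtree bounds (lo, hi): at each node, require lo < value < hi,
then recurse left with hi=value and right with lo=value.
Preorder trace (stopping at first violation):
  at node 4 with bounds (-inf, +inf): OK
  at node 32 with bounds (4, +inf): OK
  at node 17 with bounds (4, 32): OK
  at node 34 with bounds (17, 32): VIOLATION
Node 34 violates its bound: not (17 < 34 < 32).
Result: Not a valid BST


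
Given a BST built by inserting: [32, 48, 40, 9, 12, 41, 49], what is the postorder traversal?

Tree insertion order: [32, 48, 40, 9, 12, 41, 49]
Tree (level-order array): [32, 9, 48, None, 12, 40, 49, None, None, None, 41]
Postorder traversal: [12, 9, 41, 40, 49, 48, 32]


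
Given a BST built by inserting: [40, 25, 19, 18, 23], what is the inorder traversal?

Tree insertion order: [40, 25, 19, 18, 23]
Tree (level-order array): [40, 25, None, 19, None, 18, 23]
Inorder traversal: [18, 19, 23, 25, 40]


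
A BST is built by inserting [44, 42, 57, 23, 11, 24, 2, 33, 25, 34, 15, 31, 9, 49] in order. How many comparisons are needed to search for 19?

Search path for 19: 44 -> 42 -> 23 -> 11 -> 15
Found: False
Comparisons: 5


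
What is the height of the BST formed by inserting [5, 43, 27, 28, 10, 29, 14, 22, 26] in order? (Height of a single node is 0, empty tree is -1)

Insertion order: [5, 43, 27, 28, 10, 29, 14, 22, 26]
Tree (level-order array): [5, None, 43, 27, None, 10, 28, None, 14, None, 29, None, 22, None, None, None, 26]
Compute height bottom-up (empty subtree = -1):
  height(26) = 1 + max(-1, -1) = 0
  height(22) = 1 + max(-1, 0) = 1
  height(14) = 1 + max(-1, 1) = 2
  height(10) = 1 + max(-1, 2) = 3
  height(29) = 1 + max(-1, -1) = 0
  height(28) = 1 + max(-1, 0) = 1
  height(27) = 1 + max(3, 1) = 4
  height(43) = 1 + max(4, -1) = 5
  height(5) = 1 + max(-1, 5) = 6
Height = 6


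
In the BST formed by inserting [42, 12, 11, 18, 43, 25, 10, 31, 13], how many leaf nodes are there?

Tree built from: [42, 12, 11, 18, 43, 25, 10, 31, 13]
Tree (level-order array): [42, 12, 43, 11, 18, None, None, 10, None, 13, 25, None, None, None, None, None, 31]
Rule: A leaf has 0 children.
Per-node child counts:
  node 42: 2 child(ren)
  node 12: 2 child(ren)
  node 11: 1 child(ren)
  node 10: 0 child(ren)
  node 18: 2 child(ren)
  node 13: 0 child(ren)
  node 25: 1 child(ren)
  node 31: 0 child(ren)
  node 43: 0 child(ren)
Matching nodes: [10, 13, 31, 43]
Count of leaf nodes: 4


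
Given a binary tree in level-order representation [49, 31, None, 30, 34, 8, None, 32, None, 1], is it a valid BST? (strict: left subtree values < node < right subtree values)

Level-order array: [49, 31, None, 30, 34, 8, None, 32, None, 1]
Validate using subtree bounds (lo, hi): at each node, require lo < value < hi,
then recurse left with hi=value and right with lo=value.
Preorder trace (stopping at first violation):
  at node 49 with bounds (-inf, +inf): OK
  at node 31 with bounds (-inf, 49): OK
  at node 30 with bounds (-inf, 31): OK
  at node 8 with bounds (-inf, 30): OK
  at node 1 with bounds (-inf, 8): OK
  at node 34 with bounds (31, 49): OK
  at node 32 with bounds (31, 34): OK
No violation found at any node.
Result: Valid BST


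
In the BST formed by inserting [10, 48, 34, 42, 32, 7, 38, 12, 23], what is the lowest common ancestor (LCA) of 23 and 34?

Tree insertion order: [10, 48, 34, 42, 32, 7, 38, 12, 23]
Tree (level-order array): [10, 7, 48, None, None, 34, None, 32, 42, 12, None, 38, None, None, 23]
In a BST, the LCA of p=23, q=34 is the first node v on the
root-to-leaf path with p <= v <= q (go left if both < v, right if both > v).
Walk from root:
  at 10: both 23 and 34 > 10, go right
  at 48: both 23 and 34 < 48, go left
  at 34: 23 <= 34 <= 34, this is the LCA
LCA = 34


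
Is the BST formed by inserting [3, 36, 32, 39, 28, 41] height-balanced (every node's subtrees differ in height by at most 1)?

Tree (level-order array): [3, None, 36, 32, 39, 28, None, None, 41]
Definition: a tree is height-balanced if, at every node, |h(left) - h(right)| <= 1 (empty subtree has height -1).
Bottom-up per-node check:
  node 28: h_left=-1, h_right=-1, diff=0 [OK], height=0
  node 32: h_left=0, h_right=-1, diff=1 [OK], height=1
  node 41: h_left=-1, h_right=-1, diff=0 [OK], height=0
  node 39: h_left=-1, h_right=0, diff=1 [OK], height=1
  node 36: h_left=1, h_right=1, diff=0 [OK], height=2
  node 3: h_left=-1, h_right=2, diff=3 [FAIL (|-1-2|=3 > 1)], height=3
Node 3 violates the condition: |-1 - 2| = 3 > 1.
Result: Not balanced


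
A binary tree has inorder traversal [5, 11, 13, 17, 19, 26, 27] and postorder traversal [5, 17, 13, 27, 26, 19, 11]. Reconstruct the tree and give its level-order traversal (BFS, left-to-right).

Inorder:   [5, 11, 13, 17, 19, 26, 27]
Postorder: [5, 17, 13, 27, 26, 19, 11]
Algorithm: postorder visits root last, so walk postorder right-to-left;
each value is the root of the current inorder slice — split it at that
value, recurse on the right subtree first, then the left.
Recursive splits:
  root=11; inorder splits into left=[5], right=[13, 17, 19, 26, 27]
  root=19; inorder splits into left=[13, 17], right=[26, 27]
  root=26; inorder splits into left=[], right=[27]
  root=27; inorder splits into left=[], right=[]
  root=13; inorder splits into left=[], right=[17]
  root=17; inorder splits into left=[], right=[]
  root=5; inorder splits into left=[], right=[]
Reconstructed level-order: [11, 5, 19, 13, 26, 17, 27]


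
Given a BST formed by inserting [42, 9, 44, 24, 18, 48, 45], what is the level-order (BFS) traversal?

Tree insertion order: [42, 9, 44, 24, 18, 48, 45]
Tree (level-order array): [42, 9, 44, None, 24, None, 48, 18, None, 45]
BFS from the root, enqueuing left then right child of each popped node:
  queue [42] -> pop 42, enqueue [9, 44], visited so far: [42]
  queue [9, 44] -> pop 9, enqueue [24], visited so far: [42, 9]
  queue [44, 24] -> pop 44, enqueue [48], visited so far: [42, 9, 44]
  queue [24, 48] -> pop 24, enqueue [18], visited so far: [42, 9, 44, 24]
  queue [48, 18] -> pop 48, enqueue [45], visited so far: [42, 9, 44, 24, 48]
  queue [18, 45] -> pop 18, enqueue [none], visited so far: [42, 9, 44, 24, 48, 18]
  queue [45] -> pop 45, enqueue [none], visited so far: [42, 9, 44, 24, 48, 18, 45]
Result: [42, 9, 44, 24, 48, 18, 45]


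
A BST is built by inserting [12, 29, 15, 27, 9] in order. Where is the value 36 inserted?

Starting tree (level order): [12, 9, 29, None, None, 15, None, None, 27]
Insertion path: 12 -> 29
Result: insert 36 as right child of 29
Final tree (level order): [12, 9, 29, None, None, 15, 36, None, 27]


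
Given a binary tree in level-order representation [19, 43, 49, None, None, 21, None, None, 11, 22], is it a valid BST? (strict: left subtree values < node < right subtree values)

Level-order array: [19, 43, 49, None, None, 21, None, None, 11, 22]
Validate using subtree bounds (lo, hi): at each node, require lo < value < hi,
then recurse left with hi=value and right with lo=value.
Preorder trace (stopping at first violation):
  at node 19 with bounds (-inf, +inf): OK
  at node 43 with bounds (-inf, 19): VIOLATION
Node 43 violates its bound: not (-inf < 43 < 19).
Result: Not a valid BST


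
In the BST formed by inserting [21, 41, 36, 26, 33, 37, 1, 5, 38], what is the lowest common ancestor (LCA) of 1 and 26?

Tree insertion order: [21, 41, 36, 26, 33, 37, 1, 5, 38]
Tree (level-order array): [21, 1, 41, None, 5, 36, None, None, None, 26, 37, None, 33, None, 38]
In a BST, the LCA of p=1, q=26 is the first node v on the
root-to-leaf path with p <= v <= q (go left if both < v, right if both > v).
Walk from root:
  at 21: 1 <= 21 <= 26, this is the LCA
LCA = 21


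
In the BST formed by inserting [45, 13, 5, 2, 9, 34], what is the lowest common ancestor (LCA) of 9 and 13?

Tree insertion order: [45, 13, 5, 2, 9, 34]
Tree (level-order array): [45, 13, None, 5, 34, 2, 9]
In a BST, the LCA of p=9, q=13 is the first node v on the
root-to-leaf path with p <= v <= q (go left if both < v, right if both > v).
Walk from root:
  at 45: both 9 and 13 < 45, go left
  at 13: 9 <= 13 <= 13, this is the LCA
LCA = 13


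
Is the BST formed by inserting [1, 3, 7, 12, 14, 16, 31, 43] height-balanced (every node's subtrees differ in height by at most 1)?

Tree (level-order array): [1, None, 3, None, 7, None, 12, None, 14, None, 16, None, 31, None, 43]
Definition: a tree is height-balanced if, at every node, |h(left) - h(right)| <= 1 (empty subtree has height -1).
Bottom-up per-node check:
  node 43: h_left=-1, h_right=-1, diff=0 [OK], height=0
  node 31: h_left=-1, h_right=0, diff=1 [OK], height=1
  node 16: h_left=-1, h_right=1, diff=2 [FAIL (|-1-1|=2 > 1)], height=2
  node 14: h_left=-1, h_right=2, diff=3 [FAIL (|-1-2|=3 > 1)], height=3
  node 12: h_left=-1, h_right=3, diff=4 [FAIL (|-1-3|=4 > 1)], height=4
  node 7: h_left=-1, h_right=4, diff=5 [FAIL (|-1-4|=5 > 1)], height=5
  node 3: h_left=-1, h_right=5, diff=6 [FAIL (|-1-5|=6 > 1)], height=6
  node 1: h_left=-1, h_right=6, diff=7 [FAIL (|-1-6|=7 > 1)], height=7
Node 16 violates the condition: |-1 - 1| = 2 > 1.
Result: Not balanced


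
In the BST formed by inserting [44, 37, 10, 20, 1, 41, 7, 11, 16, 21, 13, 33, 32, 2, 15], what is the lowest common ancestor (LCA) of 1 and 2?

Tree insertion order: [44, 37, 10, 20, 1, 41, 7, 11, 16, 21, 13, 33, 32, 2, 15]
Tree (level-order array): [44, 37, None, 10, 41, 1, 20, None, None, None, 7, 11, 21, 2, None, None, 16, None, 33, None, None, 13, None, 32, None, None, 15]
In a BST, the LCA of p=1, q=2 is the first node v on the
root-to-leaf path with p <= v <= q (go left if both < v, right if both > v).
Walk from root:
  at 44: both 1 and 2 < 44, go left
  at 37: both 1 and 2 < 37, go left
  at 10: both 1 and 2 < 10, go left
  at 1: 1 <= 1 <= 2, this is the LCA
LCA = 1


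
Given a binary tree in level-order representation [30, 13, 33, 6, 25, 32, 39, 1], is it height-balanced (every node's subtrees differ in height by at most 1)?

Tree (level-order array): [30, 13, 33, 6, 25, 32, 39, 1]
Definition: a tree is height-balanced if, at every node, |h(left) - h(right)| <= 1 (empty subtree has height -1).
Bottom-up per-node check:
  node 1: h_left=-1, h_right=-1, diff=0 [OK], height=0
  node 6: h_left=0, h_right=-1, diff=1 [OK], height=1
  node 25: h_left=-1, h_right=-1, diff=0 [OK], height=0
  node 13: h_left=1, h_right=0, diff=1 [OK], height=2
  node 32: h_left=-1, h_right=-1, diff=0 [OK], height=0
  node 39: h_left=-1, h_right=-1, diff=0 [OK], height=0
  node 33: h_left=0, h_right=0, diff=0 [OK], height=1
  node 30: h_left=2, h_right=1, diff=1 [OK], height=3
All nodes satisfy the balance condition.
Result: Balanced


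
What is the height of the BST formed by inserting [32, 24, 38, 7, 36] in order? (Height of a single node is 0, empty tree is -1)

Insertion order: [32, 24, 38, 7, 36]
Tree (level-order array): [32, 24, 38, 7, None, 36]
Compute height bottom-up (empty subtree = -1):
  height(7) = 1 + max(-1, -1) = 0
  height(24) = 1 + max(0, -1) = 1
  height(36) = 1 + max(-1, -1) = 0
  height(38) = 1 + max(0, -1) = 1
  height(32) = 1 + max(1, 1) = 2
Height = 2


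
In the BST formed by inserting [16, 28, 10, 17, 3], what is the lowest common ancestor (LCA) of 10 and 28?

Tree insertion order: [16, 28, 10, 17, 3]
Tree (level-order array): [16, 10, 28, 3, None, 17]
In a BST, the LCA of p=10, q=28 is the first node v on the
root-to-leaf path with p <= v <= q (go left if both < v, right if both > v).
Walk from root:
  at 16: 10 <= 16 <= 28, this is the LCA
LCA = 16


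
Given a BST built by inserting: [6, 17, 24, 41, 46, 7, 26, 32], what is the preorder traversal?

Tree insertion order: [6, 17, 24, 41, 46, 7, 26, 32]
Tree (level-order array): [6, None, 17, 7, 24, None, None, None, 41, 26, 46, None, 32]
Preorder traversal: [6, 17, 7, 24, 41, 26, 32, 46]


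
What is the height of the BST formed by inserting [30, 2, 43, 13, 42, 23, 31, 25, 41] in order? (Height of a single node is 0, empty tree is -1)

Insertion order: [30, 2, 43, 13, 42, 23, 31, 25, 41]
Tree (level-order array): [30, 2, 43, None, 13, 42, None, None, 23, 31, None, None, 25, None, 41]
Compute height bottom-up (empty subtree = -1):
  height(25) = 1 + max(-1, -1) = 0
  height(23) = 1 + max(-1, 0) = 1
  height(13) = 1 + max(-1, 1) = 2
  height(2) = 1 + max(-1, 2) = 3
  height(41) = 1 + max(-1, -1) = 0
  height(31) = 1 + max(-1, 0) = 1
  height(42) = 1 + max(1, -1) = 2
  height(43) = 1 + max(2, -1) = 3
  height(30) = 1 + max(3, 3) = 4
Height = 4


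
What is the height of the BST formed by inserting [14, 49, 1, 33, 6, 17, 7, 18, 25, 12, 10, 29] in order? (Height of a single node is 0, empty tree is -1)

Insertion order: [14, 49, 1, 33, 6, 17, 7, 18, 25, 12, 10, 29]
Tree (level-order array): [14, 1, 49, None, 6, 33, None, None, 7, 17, None, None, 12, None, 18, 10, None, None, 25, None, None, None, 29]
Compute height bottom-up (empty subtree = -1):
  height(10) = 1 + max(-1, -1) = 0
  height(12) = 1 + max(0, -1) = 1
  height(7) = 1 + max(-1, 1) = 2
  height(6) = 1 + max(-1, 2) = 3
  height(1) = 1 + max(-1, 3) = 4
  height(29) = 1 + max(-1, -1) = 0
  height(25) = 1 + max(-1, 0) = 1
  height(18) = 1 + max(-1, 1) = 2
  height(17) = 1 + max(-1, 2) = 3
  height(33) = 1 + max(3, -1) = 4
  height(49) = 1 + max(4, -1) = 5
  height(14) = 1 + max(4, 5) = 6
Height = 6


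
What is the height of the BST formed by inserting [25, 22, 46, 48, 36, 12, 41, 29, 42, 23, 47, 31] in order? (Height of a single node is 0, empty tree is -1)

Insertion order: [25, 22, 46, 48, 36, 12, 41, 29, 42, 23, 47, 31]
Tree (level-order array): [25, 22, 46, 12, 23, 36, 48, None, None, None, None, 29, 41, 47, None, None, 31, None, 42]
Compute height bottom-up (empty subtree = -1):
  height(12) = 1 + max(-1, -1) = 0
  height(23) = 1 + max(-1, -1) = 0
  height(22) = 1 + max(0, 0) = 1
  height(31) = 1 + max(-1, -1) = 0
  height(29) = 1 + max(-1, 0) = 1
  height(42) = 1 + max(-1, -1) = 0
  height(41) = 1 + max(-1, 0) = 1
  height(36) = 1 + max(1, 1) = 2
  height(47) = 1 + max(-1, -1) = 0
  height(48) = 1 + max(0, -1) = 1
  height(46) = 1 + max(2, 1) = 3
  height(25) = 1 + max(1, 3) = 4
Height = 4


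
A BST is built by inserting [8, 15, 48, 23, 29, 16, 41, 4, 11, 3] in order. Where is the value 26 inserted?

Starting tree (level order): [8, 4, 15, 3, None, 11, 48, None, None, None, None, 23, None, 16, 29, None, None, None, 41]
Insertion path: 8 -> 15 -> 48 -> 23 -> 29
Result: insert 26 as left child of 29
Final tree (level order): [8, 4, 15, 3, None, 11, 48, None, None, None, None, 23, None, 16, 29, None, None, 26, 41]


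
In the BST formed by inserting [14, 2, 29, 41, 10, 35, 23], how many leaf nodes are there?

Tree built from: [14, 2, 29, 41, 10, 35, 23]
Tree (level-order array): [14, 2, 29, None, 10, 23, 41, None, None, None, None, 35]
Rule: A leaf has 0 children.
Per-node child counts:
  node 14: 2 child(ren)
  node 2: 1 child(ren)
  node 10: 0 child(ren)
  node 29: 2 child(ren)
  node 23: 0 child(ren)
  node 41: 1 child(ren)
  node 35: 0 child(ren)
Matching nodes: [10, 23, 35]
Count of leaf nodes: 3


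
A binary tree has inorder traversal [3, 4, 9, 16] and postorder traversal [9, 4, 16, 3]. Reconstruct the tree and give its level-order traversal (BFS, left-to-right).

Inorder:   [3, 4, 9, 16]
Postorder: [9, 4, 16, 3]
Algorithm: postorder visits root last, so walk postorder right-to-left;
each value is the root of the current inorder slice — split it at that
value, recurse on the right subtree first, then the left.
Recursive splits:
  root=3; inorder splits into left=[], right=[4, 9, 16]
  root=16; inorder splits into left=[4, 9], right=[]
  root=4; inorder splits into left=[], right=[9]
  root=9; inorder splits into left=[], right=[]
Reconstructed level-order: [3, 16, 4, 9]


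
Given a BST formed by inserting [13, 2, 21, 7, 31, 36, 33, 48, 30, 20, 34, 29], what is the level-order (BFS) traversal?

Tree insertion order: [13, 2, 21, 7, 31, 36, 33, 48, 30, 20, 34, 29]
Tree (level-order array): [13, 2, 21, None, 7, 20, 31, None, None, None, None, 30, 36, 29, None, 33, 48, None, None, None, 34]
BFS from the root, enqueuing left then right child of each popped node:
  queue [13] -> pop 13, enqueue [2, 21], visited so far: [13]
  queue [2, 21] -> pop 2, enqueue [7], visited so far: [13, 2]
  queue [21, 7] -> pop 21, enqueue [20, 31], visited so far: [13, 2, 21]
  queue [7, 20, 31] -> pop 7, enqueue [none], visited so far: [13, 2, 21, 7]
  queue [20, 31] -> pop 20, enqueue [none], visited so far: [13, 2, 21, 7, 20]
  queue [31] -> pop 31, enqueue [30, 36], visited so far: [13, 2, 21, 7, 20, 31]
  queue [30, 36] -> pop 30, enqueue [29], visited so far: [13, 2, 21, 7, 20, 31, 30]
  queue [36, 29] -> pop 36, enqueue [33, 48], visited so far: [13, 2, 21, 7, 20, 31, 30, 36]
  queue [29, 33, 48] -> pop 29, enqueue [none], visited so far: [13, 2, 21, 7, 20, 31, 30, 36, 29]
  queue [33, 48] -> pop 33, enqueue [34], visited so far: [13, 2, 21, 7, 20, 31, 30, 36, 29, 33]
  queue [48, 34] -> pop 48, enqueue [none], visited so far: [13, 2, 21, 7, 20, 31, 30, 36, 29, 33, 48]
  queue [34] -> pop 34, enqueue [none], visited so far: [13, 2, 21, 7, 20, 31, 30, 36, 29, 33, 48, 34]
Result: [13, 2, 21, 7, 20, 31, 30, 36, 29, 33, 48, 34]


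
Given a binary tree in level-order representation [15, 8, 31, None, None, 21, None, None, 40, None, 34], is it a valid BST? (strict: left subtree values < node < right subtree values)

Level-order array: [15, 8, 31, None, None, 21, None, None, 40, None, 34]
Validate using subtree bounds (lo, hi): at each node, require lo < value < hi,
then recurse left with hi=value and right with lo=value.
Preorder trace (stopping at first violation):
  at node 15 with bounds (-inf, +inf): OK
  at node 8 with bounds (-inf, 15): OK
  at node 31 with bounds (15, +inf): OK
  at node 21 with bounds (15, 31): OK
  at node 40 with bounds (21, 31): VIOLATION
Node 40 violates its bound: not (21 < 40 < 31).
Result: Not a valid BST


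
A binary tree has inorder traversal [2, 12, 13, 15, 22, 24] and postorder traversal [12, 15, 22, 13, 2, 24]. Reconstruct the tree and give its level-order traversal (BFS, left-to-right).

Inorder:   [2, 12, 13, 15, 22, 24]
Postorder: [12, 15, 22, 13, 2, 24]
Algorithm: postorder visits root last, so walk postorder right-to-left;
each value is the root of the current inorder slice — split it at that
value, recurse on the right subtree first, then the left.
Recursive splits:
  root=24; inorder splits into left=[2, 12, 13, 15, 22], right=[]
  root=2; inorder splits into left=[], right=[12, 13, 15, 22]
  root=13; inorder splits into left=[12], right=[15, 22]
  root=22; inorder splits into left=[15], right=[]
  root=15; inorder splits into left=[], right=[]
  root=12; inorder splits into left=[], right=[]
Reconstructed level-order: [24, 2, 13, 12, 22, 15]


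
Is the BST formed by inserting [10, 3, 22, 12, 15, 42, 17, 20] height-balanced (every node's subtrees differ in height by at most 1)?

Tree (level-order array): [10, 3, 22, None, None, 12, 42, None, 15, None, None, None, 17, None, 20]
Definition: a tree is height-balanced if, at every node, |h(left) - h(right)| <= 1 (empty subtree has height -1).
Bottom-up per-node check:
  node 3: h_left=-1, h_right=-1, diff=0 [OK], height=0
  node 20: h_left=-1, h_right=-1, diff=0 [OK], height=0
  node 17: h_left=-1, h_right=0, diff=1 [OK], height=1
  node 15: h_left=-1, h_right=1, diff=2 [FAIL (|-1-1|=2 > 1)], height=2
  node 12: h_left=-1, h_right=2, diff=3 [FAIL (|-1-2|=3 > 1)], height=3
  node 42: h_left=-1, h_right=-1, diff=0 [OK], height=0
  node 22: h_left=3, h_right=0, diff=3 [FAIL (|3-0|=3 > 1)], height=4
  node 10: h_left=0, h_right=4, diff=4 [FAIL (|0-4|=4 > 1)], height=5
Node 15 violates the condition: |-1 - 1| = 2 > 1.
Result: Not balanced


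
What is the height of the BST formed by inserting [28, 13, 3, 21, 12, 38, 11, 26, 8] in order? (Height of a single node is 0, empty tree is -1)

Insertion order: [28, 13, 3, 21, 12, 38, 11, 26, 8]
Tree (level-order array): [28, 13, 38, 3, 21, None, None, None, 12, None, 26, 11, None, None, None, 8]
Compute height bottom-up (empty subtree = -1):
  height(8) = 1 + max(-1, -1) = 0
  height(11) = 1 + max(0, -1) = 1
  height(12) = 1 + max(1, -1) = 2
  height(3) = 1 + max(-1, 2) = 3
  height(26) = 1 + max(-1, -1) = 0
  height(21) = 1 + max(-1, 0) = 1
  height(13) = 1 + max(3, 1) = 4
  height(38) = 1 + max(-1, -1) = 0
  height(28) = 1 + max(4, 0) = 5
Height = 5


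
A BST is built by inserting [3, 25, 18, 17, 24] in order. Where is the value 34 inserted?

Starting tree (level order): [3, None, 25, 18, None, 17, 24]
Insertion path: 3 -> 25
Result: insert 34 as right child of 25
Final tree (level order): [3, None, 25, 18, 34, 17, 24]


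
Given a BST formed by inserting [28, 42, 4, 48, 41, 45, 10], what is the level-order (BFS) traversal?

Tree insertion order: [28, 42, 4, 48, 41, 45, 10]
Tree (level-order array): [28, 4, 42, None, 10, 41, 48, None, None, None, None, 45]
BFS from the root, enqueuing left then right child of each popped node:
  queue [28] -> pop 28, enqueue [4, 42], visited so far: [28]
  queue [4, 42] -> pop 4, enqueue [10], visited so far: [28, 4]
  queue [42, 10] -> pop 42, enqueue [41, 48], visited so far: [28, 4, 42]
  queue [10, 41, 48] -> pop 10, enqueue [none], visited so far: [28, 4, 42, 10]
  queue [41, 48] -> pop 41, enqueue [none], visited so far: [28, 4, 42, 10, 41]
  queue [48] -> pop 48, enqueue [45], visited so far: [28, 4, 42, 10, 41, 48]
  queue [45] -> pop 45, enqueue [none], visited so far: [28, 4, 42, 10, 41, 48, 45]
Result: [28, 4, 42, 10, 41, 48, 45]


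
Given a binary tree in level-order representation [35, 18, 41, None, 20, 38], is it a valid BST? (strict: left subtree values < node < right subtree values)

Level-order array: [35, 18, 41, None, 20, 38]
Validate using subtree bounds (lo, hi): at each node, require lo < value < hi,
then recurse left with hi=value and right with lo=value.
Preorder trace (stopping at first violation):
  at node 35 with bounds (-inf, +inf): OK
  at node 18 with bounds (-inf, 35): OK
  at node 20 with bounds (18, 35): OK
  at node 41 with bounds (35, +inf): OK
  at node 38 with bounds (35, 41): OK
No violation found at any node.
Result: Valid BST


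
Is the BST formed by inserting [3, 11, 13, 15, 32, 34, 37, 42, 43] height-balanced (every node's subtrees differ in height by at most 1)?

Tree (level-order array): [3, None, 11, None, 13, None, 15, None, 32, None, 34, None, 37, None, 42, None, 43]
Definition: a tree is height-balanced if, at every node, |h(left) - h(right)| <= 1 (empty subtree has height -1).
Bottom-up per-node check:
  node 43: h_left=-1, h_right=-1, diff=0 [OK], height=0
  node 42: h_left=-1, h_right=0, diff=1 [OK], height=1
  node 37: h_left=-1, h_right=1, diff=2 [FAIL (|-1-1|=2 > 1)], height=2
  node 34: h_left=-1, h_right=2, diff=3 [FAIL (|-1-2|=3 > 1)], height=3
  node 32: h_left=-1, h_right=3, diff=4 [FAIL (|-1-3|=4 > 1)], height=4
  node 15: h_left=-1, h_right=4, diff=5 [FAIL (|-1-4|=5 > 1)], height=5
  node 13: h_left=-1, h_right=5, diff=6 [FAIL (|-1-5|=6 > 1)], height=6
  node 11: h_left=-1, h_right=6, diff=7 [FAIL (|-1-6|=7 > 1)], height=7
  node 3: h_left=-1, h_right=7, diff=8 [FAIL (|-1-7|=8 > 1)], height=8
Node 37 violates the condition: |-1 - 1| = 2 > 1.
Result: Not balanced


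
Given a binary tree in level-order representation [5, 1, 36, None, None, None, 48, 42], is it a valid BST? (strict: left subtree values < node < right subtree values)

Level-order array: [5, 1, 36, None, None, None, 48, 42]
Validate using subtree bounds (lo, hi): at each node, require lo < value < hi,
then recurse left with hi=value and right with lo=value.
Preorder trace (stopping at first violation):
  at node 5 with bounds (-inf, +inf): OK
  at node 1 with bounds (-inf, 5): OK
  at node 36 with bounds (5, +inf): OK
  at node 48 with bounds (36, +inf): OK
  at node 42 with bounds (36, 48): OK
No violation found at any node.
Result: Valid BST


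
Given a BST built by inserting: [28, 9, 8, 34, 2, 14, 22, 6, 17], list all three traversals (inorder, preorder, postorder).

Tree insertion order: [28, 9, 8, 34, 2, 14, 22, 6, 17]
Tree (level-order array): [28, 9, 34, 8, 14, None, None, 2, None, None, 22, None, 6, 17]
Inorder (L, root, R): [2, 6, 8, 9, 14, 17, 22, 28, 34]
Preorder (root, L, R): [28, 9, 8, 2, 6, 14, 22, 17, 34]
Postorder (L, R, root): [6, 2, 8, 17, 22, 14, 9, 34, 28]


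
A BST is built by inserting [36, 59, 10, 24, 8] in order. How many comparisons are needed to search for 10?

Search path for 10: 36 -> 10
Found: True
Comparisons: 2


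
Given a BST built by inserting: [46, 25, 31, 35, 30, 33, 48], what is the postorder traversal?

Tree insertion order: [46, 25, 31, 35, 30, 33, 48]
Tree (level-order array): [46, 25, 48, None, 31, None, None, 30, 35, None, None, 33]
Postorder traversal: [30, 33, 35, 31, 25, 48, 46]


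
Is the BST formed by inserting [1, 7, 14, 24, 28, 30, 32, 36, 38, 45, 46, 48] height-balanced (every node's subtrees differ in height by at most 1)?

Tree (level-order array): [1, None, 7, None, 14, None, 24, None, 28, None, 30, None, 32, None, 36, None, 38, None, 45, None, 46, None, 48]
Definition: a tree is height-balanced if, at every node, |h(left) - h(right)| <= 1 (empty subtree has height -1).
Bottom-up per-node check:
  node 48: h_left=-1, h_right=-1, diff=0 [OK], height=0
  node 46: h_left=-1, h_right=0, diff=1 [OK], height=1
  node 45: h_left=-1, h_right=1, diff=2 [FAIL (|-1-1|=2 > 1)], height=2
  node 38: h_left=-1, h_right=2, diff=3 [FAIL (|-1-2|=3 > 1)], height=3
  node 36: h_left=-1, h_right=3, diff=4 [FAIL (|-1-3|=4 > 1)], height=4
  node 32: h_left=-1, h_right=4, diff=5 [FAIL (|-1-4|=5 > 1)], height=5
  node 30: h_left=-1, h_right=5, diff=6 [FAIL (|-1-5|=6 > 1)], height=6
  node 28: h_left=-1, h_right=6, diff=7 [FAIL (|-1-6|=7 > 1)], height=7
  node 24: h_left=-1, h_right=7, diff=8 [FAIL (|-1-7|=8 > 1)], height=8
  node 14: h_left=-1, h_right=8, diff=9 [FAIL (|-1-8|=9 > 1)], height=9
  node 7: h_left=-1, h_right=9, diff=10 [FAIL (|-1-9|=10 > 1)], height=10
  node 1: h_left=-1, h_right=10, diff=11 [FAIL (|-1-10|=11 > 1)], height=11
Node 45 violates the condition: |-1 - 1| = 2 > 1.
Result: Not balanced


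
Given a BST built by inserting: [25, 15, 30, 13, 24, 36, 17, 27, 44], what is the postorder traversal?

Tree insertion order: [25, 15, 30, 13, 24, 36, 17, 27, 44]
Tree (level-order array): [25, 15, 30, 13, 24, 27, 36, None, None, 17, None, None, None, None, 44]
Postorder traversal: [13, 17, 24, 15, 27, 44, 36, 30, 25]


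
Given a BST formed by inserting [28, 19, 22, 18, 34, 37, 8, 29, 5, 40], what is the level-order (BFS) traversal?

Tree insertion order: [28, 19, 22, 18, 34, 37, 8, 29, 5, 40]
Tree (level-order array): [28, 19, 34, 18, 22, 29, 37, 8, None, None, None, None, None, None, 40, 5]
BFS from the root, enqueuing left then right child of each popped node:
  queue [28] -> pop 28, enqueue [19, 34], visited so far: [28]
  queue [19, 34] -> pop 19, enqueue [18, 22], visited so far: [28, 19]
  queue [34, 18, 22] -> pop 34, enqueue [29, 37], visited so far: [28, 19, 34]
  queue [18, 22, 29, 37] -> pop 18, enqueue [8], visited so far: [28, 19, 34, 18]
  queue [22, 29, 37, 8] -> pop 22, enqueue [none], visited so far: [28, 19, 34, 18, 22]
  queue [29, 37, 8] -> pop 29, enqueue [none], visited so far: [28, 19, 34, 18, 22, 29]
  queue [37, 8] -> pop 37, enqueue [40], visited so far: [28, 19, 34, 18, 22, 29, 37]
  queue [8, 40] -> pop 8, enqueue [5], visited so far: [28, 19, 34, 18, 22, 29, 37, 8]
  queue [40, 5] -> pop 40, enqueue [none], visited so far: [28, 19, 34, 18, 22, 29, 37, 8, 40]
  queue [5] -> pop 5, enqueue [none], visited so far: [28, 19, 34, 18, 22, 29, 37, 8, 40, 5]
Result: [28, 19, 34, 18, 22, 29, 37, 8, 40, 5]
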